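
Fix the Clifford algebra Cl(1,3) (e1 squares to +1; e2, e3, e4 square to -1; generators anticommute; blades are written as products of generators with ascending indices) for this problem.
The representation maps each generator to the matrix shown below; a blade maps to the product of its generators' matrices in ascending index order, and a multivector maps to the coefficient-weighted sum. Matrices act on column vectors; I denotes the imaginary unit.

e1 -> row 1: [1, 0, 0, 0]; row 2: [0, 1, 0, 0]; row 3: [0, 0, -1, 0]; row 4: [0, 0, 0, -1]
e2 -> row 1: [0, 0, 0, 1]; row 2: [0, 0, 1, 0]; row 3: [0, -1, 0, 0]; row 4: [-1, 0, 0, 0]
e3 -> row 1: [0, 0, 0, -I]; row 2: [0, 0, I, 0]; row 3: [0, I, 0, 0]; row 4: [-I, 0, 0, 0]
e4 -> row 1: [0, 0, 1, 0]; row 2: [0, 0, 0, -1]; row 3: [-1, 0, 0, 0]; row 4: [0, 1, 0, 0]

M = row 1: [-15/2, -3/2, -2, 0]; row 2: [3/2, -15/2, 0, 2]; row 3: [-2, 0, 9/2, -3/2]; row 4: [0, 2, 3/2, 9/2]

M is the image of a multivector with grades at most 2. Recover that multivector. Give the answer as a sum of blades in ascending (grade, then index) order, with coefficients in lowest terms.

Method: the blade images are trace-orthogonal — tr(rho(e_A) rho(e_B)^-1) = 4 if A = B and 0 otherwise — and rho(e_A)^-1 = (e_A)^2 * rho(e_A) with (e_A)^2 = +1 or -1, so the coefficient of e_A in the preimage is (e_A)^2 * tr(M rho(e_A))/4.
Nonzero projections over blades of grade <= 2: 1: (1)^2 = +1, tr(M 1) = -6, coefficient -3/2; e1: (e1)^2 = +1, tr(M rho(e1)) = -24, coefficient -6; e1 e4: (e1 e4)^2 = +1, tr(M rho(e1 e4)) = -8, coefficient -2; e2 e4: (e2 e4)^2 = -1, tr(M rho(e2 e4)) = 6, coefficient -3/2. Every other blade of grade <= 2 projects to 0.
Answer: -3/2 - 6*e1 - 2*e1 e4 - 3/2*e2 e4


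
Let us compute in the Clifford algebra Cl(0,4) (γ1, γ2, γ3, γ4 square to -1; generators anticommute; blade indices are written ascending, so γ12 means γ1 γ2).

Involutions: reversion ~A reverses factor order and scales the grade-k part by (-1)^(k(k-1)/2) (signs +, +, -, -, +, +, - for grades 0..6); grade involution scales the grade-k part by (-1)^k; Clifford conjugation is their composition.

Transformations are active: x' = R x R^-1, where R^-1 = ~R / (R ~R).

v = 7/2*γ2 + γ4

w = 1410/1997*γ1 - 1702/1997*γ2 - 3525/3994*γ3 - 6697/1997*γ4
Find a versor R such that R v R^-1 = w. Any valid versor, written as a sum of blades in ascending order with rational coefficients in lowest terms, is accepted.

R = v + w = 1410/1997*γ1 + 10575/3994*γ2 - 3525/3994*γ3 - 4700/1997*γ4 works: the equal norms (-53/4) guarantee its sandwich swaps v into w.
Answer: 1410/1997*γ1 + 10575/3994*γ2 - 3525/3994*γ3 - 4700/1997*γ4


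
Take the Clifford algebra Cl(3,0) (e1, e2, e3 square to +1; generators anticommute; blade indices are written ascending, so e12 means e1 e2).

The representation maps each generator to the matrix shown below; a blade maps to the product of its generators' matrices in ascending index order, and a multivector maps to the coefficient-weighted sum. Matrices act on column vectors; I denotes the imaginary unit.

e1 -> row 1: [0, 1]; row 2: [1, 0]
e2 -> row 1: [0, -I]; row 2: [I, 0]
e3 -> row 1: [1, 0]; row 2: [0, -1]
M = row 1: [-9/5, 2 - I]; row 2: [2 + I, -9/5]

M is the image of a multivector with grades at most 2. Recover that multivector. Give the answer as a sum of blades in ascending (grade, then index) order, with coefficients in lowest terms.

Method: 1, rho(e1), rho(e2), rho(e3) form a trace-orthogonal basis of the 2x2 complex matrices (tr(X Y) = 2 if X = Y, else 0), so M = m0*1 + m1*rho(e1) + m2*rho(e2) + m3*rho(e3) with m0 = tr(M)/2 = -9/5, m1 = tr(M rho(e1))/2 = 2, m2 = tr(M rho(e2))/2 = 1, m3 = tr(M rho(e3))/2 = 0.
Multiplying table entries, the bivector images are rho(e12) = I*rho(e3), rho(e13) = -I*rho(e2), rho(e23) = I*rho(e1); with real blade coefficients the real parts of m0..m3 are the coefficients of 1, e1, e2, e3 and the imaginary parts give the bivectors (e23: Im m1, e13: -Im m2, e12: Im m3).
Answer: -9/5 + 2*e1 + e2


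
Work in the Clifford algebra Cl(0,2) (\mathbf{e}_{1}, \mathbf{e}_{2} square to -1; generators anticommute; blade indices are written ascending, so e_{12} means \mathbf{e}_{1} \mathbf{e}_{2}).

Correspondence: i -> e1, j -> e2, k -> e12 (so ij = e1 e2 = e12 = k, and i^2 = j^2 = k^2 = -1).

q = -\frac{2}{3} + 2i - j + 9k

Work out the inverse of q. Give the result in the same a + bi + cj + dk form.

In blades: q = -\frac{2}{3} + 2 e_{1} - e_{2} + 9 e_{12}.
With qbar = -\frac{2}{3} - 2 e_{1} + e_{2} - 9 e_{12} (scalar fixed, mapped units negated), q qbar = \frac{778}{9} (the sum of squared coefficients), so q^-1 = qbar / (\frac{778}{9}) = -\frac{3}{389} - \frac{9}{389} e_{1} + \frac{9}{778} e_{2} - \frac{81}{778} e_{12}; translating back:
Answer: -\frac{3}{389} - \frac{9}{389}i + \frac{9}{778}j - \frac{81}{778}k


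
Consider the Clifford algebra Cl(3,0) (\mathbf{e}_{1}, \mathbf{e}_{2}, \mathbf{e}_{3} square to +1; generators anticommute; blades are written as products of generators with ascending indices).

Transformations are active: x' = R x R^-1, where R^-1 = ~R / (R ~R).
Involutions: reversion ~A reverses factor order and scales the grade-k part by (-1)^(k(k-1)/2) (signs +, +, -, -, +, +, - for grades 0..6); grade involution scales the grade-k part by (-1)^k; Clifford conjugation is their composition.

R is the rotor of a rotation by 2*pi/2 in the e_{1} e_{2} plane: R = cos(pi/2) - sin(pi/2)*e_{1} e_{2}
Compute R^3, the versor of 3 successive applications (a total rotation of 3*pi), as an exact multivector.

Because a rotor carries half the rotation angle, composing 3 copies of this e_{1} e_{2}-plane rotor multiplies the phase: 3*(pi/2) = \frac{3 \pi}{2}, hence R^3 = cos(\frac{3 \pi}{2}) - sin(\frac{3 \pi}{2})*e_{1} e_{2}.
cos(\frac{3 \pi}{2}) = 0 and sin(\frac{3 \pi}{2}) = -1, so R^3 = e_{1} e_{2}. The net rotation is 1*pi (after discarding 1 full turn, each of which contributes a factor -1 to the rotor); the rotor keeps the half-angle phase exactly.
Answer: e_{1} e_{2}


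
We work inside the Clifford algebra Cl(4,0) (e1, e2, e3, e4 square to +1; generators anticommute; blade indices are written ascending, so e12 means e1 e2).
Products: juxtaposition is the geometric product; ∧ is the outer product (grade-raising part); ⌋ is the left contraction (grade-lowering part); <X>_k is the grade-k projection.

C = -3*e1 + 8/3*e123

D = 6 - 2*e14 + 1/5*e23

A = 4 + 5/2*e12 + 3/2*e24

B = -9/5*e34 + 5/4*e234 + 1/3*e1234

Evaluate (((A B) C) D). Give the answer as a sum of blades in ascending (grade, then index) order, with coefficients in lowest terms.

step 1: 15/8*e3 + 1/2*e13 + 27/10*e23 - 241/30*e34 + 25/8*e134 + 5*e234 - 19/6*e1234
step 2: -36/5*e1 + 4/3*e2 + 3/2*e3 - 76/9*e4 + 5*e12 + 45/8*e13 + 40/3*e14 - 25/3*e24 - 75/8*e34 - 81/10*e123 + 964/45*e124 + 241/10*e134 - 19/2*e234 + 15*e1234
step 3: 80/3 - 26311/450*e1 - 3163/90*e2 - 584/15*e3 - 1031/30*e4 + 1093/24*e12 + 107/2*e13 + 77*e14 + 30*e23 - 305/8*e24 - 140/3*e34 - 1726/25*e123 + 6319/50*e124 + 34174/225*e134 - 1912/45*e234 + 278/3*e1234
Answer: 80/3 - 26311/450*e1 - 3163/90*e2 - 584/15*e3 - 1031/30*e4 + 1093/24*e12 + 107/2*e13 + 77*e14 + 30*e23 - 305/8*e24 - 140/3*e34 - 1726/25*e123 + 6319/50*e124 + 34174/225*e134 - 1912/45*e234 + 278/3*e1234


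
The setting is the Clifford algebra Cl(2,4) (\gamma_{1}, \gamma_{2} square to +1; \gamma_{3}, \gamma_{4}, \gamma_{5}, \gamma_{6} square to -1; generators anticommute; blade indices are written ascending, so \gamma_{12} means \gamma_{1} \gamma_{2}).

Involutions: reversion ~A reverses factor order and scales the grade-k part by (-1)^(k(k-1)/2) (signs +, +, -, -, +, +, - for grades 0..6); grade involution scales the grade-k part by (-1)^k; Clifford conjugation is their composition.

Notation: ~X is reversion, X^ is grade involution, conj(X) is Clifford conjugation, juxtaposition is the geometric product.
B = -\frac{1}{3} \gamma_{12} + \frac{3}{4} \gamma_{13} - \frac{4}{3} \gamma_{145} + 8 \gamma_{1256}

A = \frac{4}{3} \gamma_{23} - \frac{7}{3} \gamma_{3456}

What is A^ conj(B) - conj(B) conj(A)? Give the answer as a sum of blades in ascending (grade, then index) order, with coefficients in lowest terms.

first term: \gamma_{12} - \frac{4}{9} \gamma_{13} - \frac{28}{9} \gamma_{136} + \frac{56}{3} \gamma_{1234} - \frac{32}{3} \gamma_{1356} + \frac{7}{4} \gamma_{1456} - \frac{16}{9} \gamma_{12345} - \frac{7}{9} \gamma_{123456}
second term: \gamma_{12} - \frac{4}{9} \gamma_{13} - \frac{28}{9} \gamma_{136} + \frac{56}{3} \gamma_{1234} - \frac{32}{3} \gamma_{1356} - \frac{7}{4} \gamma_{1456} + \frac{16}{9} \gamma_{12345} - \frac{7}{9} \gamma_{123456}
Answer: \frac{7}{2} \gamma_{1456} - \frac{32}{9} \gamma_{12345}


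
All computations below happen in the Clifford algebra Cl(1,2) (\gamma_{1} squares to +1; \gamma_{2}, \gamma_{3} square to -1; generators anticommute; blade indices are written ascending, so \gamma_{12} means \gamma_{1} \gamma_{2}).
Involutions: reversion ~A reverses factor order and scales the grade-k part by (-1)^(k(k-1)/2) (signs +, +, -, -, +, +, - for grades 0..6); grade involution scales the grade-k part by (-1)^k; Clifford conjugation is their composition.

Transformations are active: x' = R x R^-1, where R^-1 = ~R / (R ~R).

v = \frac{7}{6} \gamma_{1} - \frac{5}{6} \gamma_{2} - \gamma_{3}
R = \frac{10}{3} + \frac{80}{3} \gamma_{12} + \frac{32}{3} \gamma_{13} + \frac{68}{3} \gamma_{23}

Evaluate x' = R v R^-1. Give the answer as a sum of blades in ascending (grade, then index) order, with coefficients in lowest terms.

~R = \frac{10}{3} - \frac{80}{3} \gamma_{12} - \frac{32}{3} \gamma_{13} - \frac{68}{3} \gamma_{23}, and R ~R = -300, so R^-1 = ~R / (-300).
R v = \frac{331}{9} \gamma_{1} - \frac{101}{9} \gamma_{2} - \frac{104}{3} \gamma_{3} + \frac{26}{3} \gamma_{123}
Answer: -\frac{13339}{4050} \gamma_{1} + \frac{1889}{4050} \gamma_{2} + \frac{149}{45} \gamma_{3}


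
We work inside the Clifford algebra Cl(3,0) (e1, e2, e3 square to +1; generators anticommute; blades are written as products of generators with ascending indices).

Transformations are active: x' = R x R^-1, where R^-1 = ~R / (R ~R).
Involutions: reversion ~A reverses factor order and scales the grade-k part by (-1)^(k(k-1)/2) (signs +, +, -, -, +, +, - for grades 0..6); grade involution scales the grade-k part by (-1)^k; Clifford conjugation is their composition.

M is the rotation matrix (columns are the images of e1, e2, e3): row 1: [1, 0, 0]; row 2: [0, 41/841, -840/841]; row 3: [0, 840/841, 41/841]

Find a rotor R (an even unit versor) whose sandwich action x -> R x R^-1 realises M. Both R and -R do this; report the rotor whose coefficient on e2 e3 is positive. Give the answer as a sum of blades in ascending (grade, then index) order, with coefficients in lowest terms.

Method: write R = a + b12*e1 e2 + b13*e1 e3 + b23*e2 e3 with a^2 + b12^2 + b13^2 + b23^2 = 1 (so R^-1 = ~R). Expanding the columns R e_j ~R gives tr M = 4a^2 - 1 and, from the antisymmetric part, M21 - M12 = -4a*b12, M13 - M31 = 4a*b13, M32 - M23 = -4a*b23.
Here tr M = 923/841, so a^2 = (1 + tr M)/4 = 441/841 and a = ±21/29. Taking a = 21/29: M21 - M12 = 0, M13 - M31 = 0, M32 - M23 = 1680/841, giving b12 = 0, b13 = 0, b23 = -20/29, i.e. R = 21/29 - 20/29*e2 e3.
Its e2 e3 coefficient is negative, so report the other preimage -R.
Answer: -21/29 + 20/29*e2 e3. Sheet selection: the two-to-one cover makes ±R indistinguishable at the matrix level (trace 923/841), so uniqueness comes from the required sign on e2 e3.


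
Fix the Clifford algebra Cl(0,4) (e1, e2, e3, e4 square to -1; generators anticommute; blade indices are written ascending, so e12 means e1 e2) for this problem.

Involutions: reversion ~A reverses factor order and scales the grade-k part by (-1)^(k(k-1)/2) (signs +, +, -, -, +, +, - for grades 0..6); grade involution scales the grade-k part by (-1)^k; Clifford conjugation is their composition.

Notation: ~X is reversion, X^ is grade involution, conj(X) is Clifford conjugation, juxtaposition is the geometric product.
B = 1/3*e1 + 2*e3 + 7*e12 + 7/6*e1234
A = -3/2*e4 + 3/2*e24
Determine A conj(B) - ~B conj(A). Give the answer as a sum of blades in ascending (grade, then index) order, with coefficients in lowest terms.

first term: 7/4*e13 - 11*e14 - 3*e34 - 7/4*e123 + 10*e124 + 3*e234
second term: -7/4*e13 - 10*e14 + 3*e34 - 7/4*e123 - 11*e124 + 3*e234
Answer: 7/2*e13 - e14 - 6*e34 + 21*e124


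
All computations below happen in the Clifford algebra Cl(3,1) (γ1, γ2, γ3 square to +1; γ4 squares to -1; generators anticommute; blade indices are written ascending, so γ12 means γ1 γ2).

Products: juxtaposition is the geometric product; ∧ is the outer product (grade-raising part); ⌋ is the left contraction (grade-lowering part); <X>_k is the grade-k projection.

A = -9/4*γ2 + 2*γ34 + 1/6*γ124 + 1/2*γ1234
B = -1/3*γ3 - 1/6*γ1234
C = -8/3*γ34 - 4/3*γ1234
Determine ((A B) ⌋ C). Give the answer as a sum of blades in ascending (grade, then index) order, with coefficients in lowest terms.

step 1: 1/12 + 1/36*γ3 + 2/3*γ4 - 1/3*γ12 + 3/4*γ23 + 1/6*γ124 - 3/8*γ134 + 1/18*γ1234
step 2: 2/27 + 1/2*γ2 - 14/9*γ3 - 2/27*γ4 + γ14 - 2/3*γ34 - 8/9*γ123 - 1/27*γ124 - 1/9*γ1234
Answer: 2/27 + 1/2*γ2 - 14/9*γ3 - 2/27*γ4 + γ14 - 2/3*γ34 - 8/9*γ123 - 1/27*γ124 - 1/9*γ1234


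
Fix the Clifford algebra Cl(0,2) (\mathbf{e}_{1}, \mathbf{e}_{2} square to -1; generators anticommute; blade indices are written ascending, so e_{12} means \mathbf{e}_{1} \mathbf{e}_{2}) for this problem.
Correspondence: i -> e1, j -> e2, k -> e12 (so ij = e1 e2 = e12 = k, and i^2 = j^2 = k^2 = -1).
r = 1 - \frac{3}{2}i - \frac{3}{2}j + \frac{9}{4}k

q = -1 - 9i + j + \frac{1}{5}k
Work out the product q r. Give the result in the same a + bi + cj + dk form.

In blades: q = -1 - 9 e_{1} + e_{2} + \frac{1}{5} e_{12}, r = 1 - \frac{3}{2} e_{1} - \frac{3}{2} e_{2} + \frac{9}{4} e_{12}.
Distribute q over r term by term (generator squares from the signature, products reordered to ascending indices): (-1)*r = -1 + \frac{3}{2} e_{1} + \frac{3}{2} e_{2} - \frac{9}{4} e_{12}; (-9 e_{1})*r = -\frac{27}{2} - 9 e_{1} + \frac{81}{4} e_{2} + \frac{27}{2} e_{12}; (e_{2})*r = \frac{3}{2} + \frac{9}{4} e_{1} + e_{2} + \frac{3}{2} e_{12}; (\frac{1}{5} e_{12})*r = -\frac{9}{20} + \frac{3}{10} e_{1} - \frac{3}{10} e_{2} + \frac{1}{5} e_{12}.
Sum: -\frac{269}{20} - \frac{99}{20} e_{1} + \frac{449}{20} e_{2} + \frac{259}{20} e_{12}; translating back through the correspondence:
Answer: -\frac{269}{20} - \frac{99}{20}i + \frac{449}{20}j + \frac{259}{20}k


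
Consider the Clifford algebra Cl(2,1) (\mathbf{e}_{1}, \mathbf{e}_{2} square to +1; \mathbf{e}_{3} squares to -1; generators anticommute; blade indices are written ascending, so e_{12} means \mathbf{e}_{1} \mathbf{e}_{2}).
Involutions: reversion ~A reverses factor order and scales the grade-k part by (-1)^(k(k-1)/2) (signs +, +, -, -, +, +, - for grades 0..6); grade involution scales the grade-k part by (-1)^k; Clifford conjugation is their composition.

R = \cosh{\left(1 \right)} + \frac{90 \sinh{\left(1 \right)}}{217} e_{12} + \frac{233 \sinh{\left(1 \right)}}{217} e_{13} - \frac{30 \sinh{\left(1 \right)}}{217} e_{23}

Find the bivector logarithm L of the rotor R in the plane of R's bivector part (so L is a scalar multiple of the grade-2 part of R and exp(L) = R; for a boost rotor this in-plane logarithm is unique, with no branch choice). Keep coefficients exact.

The scalar part of R is \cosh{\left(1 \right)}, which fixes the rapidity magnitude through cosh (cosh is even, so it cannot fix the sign — the bivector part carries that); dividing the bivector part by sinh of the rapidity gives the plane, and L = rapidity * plane, where the joint sign ambiguity of (rapidity, plane) cancels in the product.
Concretely: cosh(rapidity) = \cosh{\left(1 \right)} gives rapidity = ±1, and since rapidity/sinh(rapidity) is even the sign is immaterial: L = (rapidity/sinh(rapidity)) * <R>_2 = (\frac{1}{\sinh{\left(1 \right)}}) * <R>_2.
Answer: \frac{90}{217} e_{12} + \frac{233}{217} e_{13} - \frac{30}{217} e_{23}


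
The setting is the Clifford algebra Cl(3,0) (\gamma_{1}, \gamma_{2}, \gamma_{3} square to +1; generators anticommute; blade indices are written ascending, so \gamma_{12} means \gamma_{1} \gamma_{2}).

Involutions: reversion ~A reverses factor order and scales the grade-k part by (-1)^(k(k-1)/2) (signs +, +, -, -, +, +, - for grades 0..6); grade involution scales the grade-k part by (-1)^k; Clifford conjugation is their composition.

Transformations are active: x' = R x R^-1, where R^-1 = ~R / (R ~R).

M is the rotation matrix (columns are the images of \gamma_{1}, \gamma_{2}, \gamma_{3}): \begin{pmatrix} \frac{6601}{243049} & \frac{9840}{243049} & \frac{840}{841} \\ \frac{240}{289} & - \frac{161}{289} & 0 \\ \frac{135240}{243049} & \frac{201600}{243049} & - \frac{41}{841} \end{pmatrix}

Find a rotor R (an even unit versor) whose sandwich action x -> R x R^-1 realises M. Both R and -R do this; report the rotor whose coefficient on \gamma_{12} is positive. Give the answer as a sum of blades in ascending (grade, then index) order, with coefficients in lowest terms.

Method: write R = a + b12*\gamma_{12} + b13*\gamma_{13} + b23*\gamma_{23} with a^2 + b12^2 + b13^2 + b23^2 = 1 (so R^-1 = ~R). Expanding the columns R e_j ~R gives tr M = 4a^2 - 1 and, from the antisymmetric part, M21 - M12 = -4a*b12, M13 - M31 = 4a*b13, M32 - M23 = -4a*b23.
Here tr M = -\frac{140649}{243049}, so a^2 = (1 + tr M)/4 = \frac{25600}{243049} and a = ±\frac{160}{493}. Taking a = \frac{160}{493}: M21 - M12 = \frac{192000}{243049}, M13 - M31 = \frac{107520}{243049}, M32 - M23 = \frac{201600}{243049}, giving b12 = -\frac{300}{493}, b13 = \frac{168}{493}, b23 = -\frac{315}{493}, i.e. R = \frac{160}{493} - \frac{300}{493} \gamma_{12} + \frac{168}{493} \gamma_{13} - \frac{315}{493} \gamma_{23}.
Its \gamma_{12} coefficient is negative, so report the other preimage -R.
Answer: -\frac{160}{493} + \frac{300}{493} \gamma_{12} - \frac{168}{493} \gamma_{13} + \frac{315}{493} \gamma_{23}. Sheet selection: the two-to-one cover makes ±R indistinguishable at the matrix level (trace -\frac{140649}{243049}), so uniqueness comes from the required sign on \gamma_{12}.


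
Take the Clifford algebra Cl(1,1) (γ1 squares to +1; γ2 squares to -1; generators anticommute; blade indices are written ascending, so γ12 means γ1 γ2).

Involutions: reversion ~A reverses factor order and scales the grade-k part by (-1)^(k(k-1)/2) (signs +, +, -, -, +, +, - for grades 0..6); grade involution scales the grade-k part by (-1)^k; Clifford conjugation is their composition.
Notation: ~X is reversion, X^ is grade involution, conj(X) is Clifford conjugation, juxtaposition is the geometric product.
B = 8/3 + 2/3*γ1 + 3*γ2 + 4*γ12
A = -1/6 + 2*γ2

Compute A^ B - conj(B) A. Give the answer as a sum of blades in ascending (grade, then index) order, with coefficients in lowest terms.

first term: 50/9 - 73/9*γ1 - 35/6*γ2 + 2/3*γ12
second term: 50/9 + 73/9*γ1 + 35/6*γ2 - 2/3*γ12
Answer: -146/9*γ1 - 35/3*γ2 + 4/3*γ12


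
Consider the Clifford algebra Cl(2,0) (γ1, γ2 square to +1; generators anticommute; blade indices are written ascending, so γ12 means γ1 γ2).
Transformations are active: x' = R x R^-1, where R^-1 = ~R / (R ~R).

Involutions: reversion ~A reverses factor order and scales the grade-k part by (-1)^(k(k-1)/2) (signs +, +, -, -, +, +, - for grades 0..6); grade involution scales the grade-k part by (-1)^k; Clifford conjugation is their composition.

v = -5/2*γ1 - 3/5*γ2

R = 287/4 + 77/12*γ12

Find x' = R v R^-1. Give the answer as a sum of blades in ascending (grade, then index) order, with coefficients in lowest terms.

~R = 287/4 - 77/12*γ12, and R ~R = 373625/72, so R^-1 = ~R / (373625/72).
R v = -7329/40*γ1 - 3241/120*γ2
Answer: -97859/38125*γ1 - 11199/76250*γ2


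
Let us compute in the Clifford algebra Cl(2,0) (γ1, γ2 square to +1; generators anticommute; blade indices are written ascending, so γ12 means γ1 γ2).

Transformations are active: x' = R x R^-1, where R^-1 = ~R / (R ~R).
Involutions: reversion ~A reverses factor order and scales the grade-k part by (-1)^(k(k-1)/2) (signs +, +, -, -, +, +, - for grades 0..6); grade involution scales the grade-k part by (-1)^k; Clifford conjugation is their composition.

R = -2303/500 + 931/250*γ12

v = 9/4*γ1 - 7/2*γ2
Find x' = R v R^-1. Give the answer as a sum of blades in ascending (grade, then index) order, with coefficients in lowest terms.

~R = -2303/500 - 931/250*γ12, and R ~R = 8770853/250000, so R^-1 = ~R / (8770853/250000).
R v = -9359/400*γ1 + 3871/500*γ2
Answer: 56893/14612*γ1 + 10719/7306*γ2


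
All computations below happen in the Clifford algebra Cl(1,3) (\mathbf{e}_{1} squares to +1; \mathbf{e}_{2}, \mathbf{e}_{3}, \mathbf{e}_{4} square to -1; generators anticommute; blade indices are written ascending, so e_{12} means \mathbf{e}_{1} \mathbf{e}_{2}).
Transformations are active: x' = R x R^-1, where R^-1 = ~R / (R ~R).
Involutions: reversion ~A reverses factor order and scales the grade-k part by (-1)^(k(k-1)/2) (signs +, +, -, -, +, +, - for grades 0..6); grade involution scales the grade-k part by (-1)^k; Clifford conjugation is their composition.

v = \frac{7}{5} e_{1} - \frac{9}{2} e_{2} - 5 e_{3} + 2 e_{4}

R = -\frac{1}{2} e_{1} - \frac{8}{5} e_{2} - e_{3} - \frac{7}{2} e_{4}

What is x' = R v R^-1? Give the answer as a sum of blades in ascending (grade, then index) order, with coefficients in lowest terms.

~R = -\frac{1}{2} e_{1} - \frac{8}{5} e_{2} - e_{3} - \frac{7}{2} e_{4}, and R ~R = -\frac{389}{25}, so R^-1 = ~R / (-\frac{389}{25}).
R v = -\frac{59}{10} + \frac{449}{100} e_{12} + \frac{39}{10} e_{13} + \frac{39}{10} e_{14} + \frac{7}{2} e_{23} - \frac{379}{20} e_{24} - \frac{39}{2} e_{34}
Answer: -\frac{6921}{3890} e_{1} + \frac{2557}{778} e_{2} + \frac{1650}{389} e_{3} - \frac{3621}{778} e_{4}


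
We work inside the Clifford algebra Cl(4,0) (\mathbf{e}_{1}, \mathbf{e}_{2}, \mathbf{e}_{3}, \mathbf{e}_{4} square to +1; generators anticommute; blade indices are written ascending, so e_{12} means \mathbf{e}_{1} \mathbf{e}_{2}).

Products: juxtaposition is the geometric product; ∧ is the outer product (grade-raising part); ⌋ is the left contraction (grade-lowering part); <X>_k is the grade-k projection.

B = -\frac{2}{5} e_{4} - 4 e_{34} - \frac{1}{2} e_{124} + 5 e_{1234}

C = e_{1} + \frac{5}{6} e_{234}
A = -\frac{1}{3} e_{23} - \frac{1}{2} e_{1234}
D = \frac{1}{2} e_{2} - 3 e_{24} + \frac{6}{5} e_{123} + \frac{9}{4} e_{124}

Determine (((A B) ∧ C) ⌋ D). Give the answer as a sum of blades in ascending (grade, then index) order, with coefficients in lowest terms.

step 1: -\frac{5}{2} - \frac{1}{4} e_{3} - 2 e_{12} + \frac{5}{3} e_{14} + \frac{4}{3} e_{24} + \frac{1}{5} e_{123} - \frac{1}{6} e_{134} + \frac{2}{15} e_{234}
step 2: -\frac{5}{2} e_{1} + \frac{1}{4} e_{13} + \frac{4}{3} e_{124} - \frac{25}{12} e_{234} - \frac{2}{15} e_{1234}
step 3: -3 + \frac{3}{10} e_{2} - 3 e_{23} - \frac{45}{8} e_{24}
Answer: -3 + \frac{3}{10} e_{2} - 3 e_{23} - \frac{45}{8} e_{24}


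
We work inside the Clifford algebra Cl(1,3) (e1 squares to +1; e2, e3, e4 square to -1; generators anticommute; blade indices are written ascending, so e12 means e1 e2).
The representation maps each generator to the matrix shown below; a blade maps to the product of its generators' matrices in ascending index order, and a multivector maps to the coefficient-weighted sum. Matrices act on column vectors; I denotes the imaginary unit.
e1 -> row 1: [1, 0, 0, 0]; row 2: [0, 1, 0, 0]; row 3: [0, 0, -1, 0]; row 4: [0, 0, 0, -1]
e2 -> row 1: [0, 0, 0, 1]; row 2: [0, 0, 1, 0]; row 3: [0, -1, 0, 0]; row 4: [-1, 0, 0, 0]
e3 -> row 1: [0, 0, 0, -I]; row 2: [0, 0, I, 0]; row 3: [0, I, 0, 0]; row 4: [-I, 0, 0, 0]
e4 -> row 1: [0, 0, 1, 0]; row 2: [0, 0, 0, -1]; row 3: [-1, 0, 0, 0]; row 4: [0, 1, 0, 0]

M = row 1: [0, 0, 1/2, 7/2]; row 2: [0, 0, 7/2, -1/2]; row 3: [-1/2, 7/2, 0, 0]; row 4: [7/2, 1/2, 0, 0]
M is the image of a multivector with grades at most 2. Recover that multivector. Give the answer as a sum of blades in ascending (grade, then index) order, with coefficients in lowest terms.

Method: the blade images are trace-orthogonal — tr(rho(e_A) rho(e_B)^-1) = 4 if A = B and 0 otherwise — and rho(e_A)^-1 = (e_A)^2 * rho(e_A) with (e_A)^2 = +1 or -1, so the coefficient of e_A in the preimage is (e_A)^2 * tr(M rho(e_A))/4.
Nonzero projections over blades of grade <= 2: e4: (e4)^2 = -1, tr(M rho(e4)) = -2, coefficient 1/2; e12: (e12)^2 = +1, tr(M rho(e12)) = 14, coefficient 7/2. Every other blade of grade <= 2 projects to 0.
Answer: 1/2*e4 + 7/2*e12


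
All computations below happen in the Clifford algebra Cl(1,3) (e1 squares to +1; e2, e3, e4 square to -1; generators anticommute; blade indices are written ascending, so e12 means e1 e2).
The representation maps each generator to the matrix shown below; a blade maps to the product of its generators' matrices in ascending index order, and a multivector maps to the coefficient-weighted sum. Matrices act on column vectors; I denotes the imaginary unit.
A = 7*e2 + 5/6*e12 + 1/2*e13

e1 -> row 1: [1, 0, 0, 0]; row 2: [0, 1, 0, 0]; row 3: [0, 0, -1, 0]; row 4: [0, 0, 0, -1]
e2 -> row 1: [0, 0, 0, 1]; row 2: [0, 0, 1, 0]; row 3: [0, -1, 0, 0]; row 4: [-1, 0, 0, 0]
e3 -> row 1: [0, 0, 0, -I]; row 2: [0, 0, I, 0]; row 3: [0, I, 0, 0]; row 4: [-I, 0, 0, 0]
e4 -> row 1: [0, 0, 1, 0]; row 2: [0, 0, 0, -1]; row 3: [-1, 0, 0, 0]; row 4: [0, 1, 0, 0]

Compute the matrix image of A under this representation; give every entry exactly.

Bivector images (products of the table entries): rho(e12) = rho(e1)rho(e2) = row 1: [0, 0, 0, 1]; row 2: [0, 0, 1, 0]; row 3: [0, 1, 0, 0]; row 4: [1, 0, 0, 0]; rho(e13) = rho(e1)rho(e3) = row 1: [0, 0, 0, -I]; row 2: [0, 0, I, 0]; row 3: [0, -I, 0, 0]; row 4: [I, 0, 0, 0].
M = (7)*rho(e2) + (5/6)*rho(e12) + (1/2)*rho(e13), summed entrywise:
Answer: row 1: [0, 0, 0, 47/6 - I/2]; row 2: [0, 0, 47/6 + I/2, 0]; row 3: [0, -37/6 - I/2, 0, 0]; row 4: [-37/6 + I/2, 0, 0, 0]


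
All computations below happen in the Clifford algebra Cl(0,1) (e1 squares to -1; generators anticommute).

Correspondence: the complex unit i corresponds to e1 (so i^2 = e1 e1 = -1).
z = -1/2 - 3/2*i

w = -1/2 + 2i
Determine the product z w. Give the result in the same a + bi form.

In blades: z = -1/2 - 3/2*e1, w = -1/2 + 2*e1.
Distribute z over w term by term (generator squares from the signature, products reordered to ascending indices): (-1/2)*w = 1/4 - e1; (-3/2*e1)*w = 3 + 3/4*e1.
Sum: 13/4 - 1/4*e1; translating back through the correspondence:
Answer: 13/4 - 1/4*i


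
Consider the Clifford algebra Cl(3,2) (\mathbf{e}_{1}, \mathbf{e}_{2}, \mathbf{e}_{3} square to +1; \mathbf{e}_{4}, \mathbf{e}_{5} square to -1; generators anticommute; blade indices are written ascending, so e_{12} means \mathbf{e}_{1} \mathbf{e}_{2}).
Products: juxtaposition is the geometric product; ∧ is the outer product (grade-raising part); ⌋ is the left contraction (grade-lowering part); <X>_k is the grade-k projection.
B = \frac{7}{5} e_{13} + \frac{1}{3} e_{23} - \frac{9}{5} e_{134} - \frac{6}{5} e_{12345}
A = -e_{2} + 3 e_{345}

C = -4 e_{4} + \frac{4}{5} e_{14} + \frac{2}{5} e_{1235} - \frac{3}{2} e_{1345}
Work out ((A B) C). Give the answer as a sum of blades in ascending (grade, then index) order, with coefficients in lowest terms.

step 1: -\frac{1}{3} e_{3} + \frac{18}{5} e_{12} + \frac{27}{5} e_{15} + \frac{7}{5} e_{123} - \frac{21}{5} e_{145} - e_{245} - \frac{9}{5} e_{1234} - \frac{6}{5} e_{1345}
step 2: \frac{9}{5} - \frac{63}{10} e_{3} - \frac{98}{25} e_{5} + \frac{84}{5} e_{15} + \frac{18}{25} e_{23} - \frac{12}{5} e_{24} + \frac{13}{10} e_{25} - \frac{203}{30} e_{34} - \frac{12}{25} e_{35} + \frac{18}{5} e_{45} - \frac{57}{10} e_{123} - \frac{72}{5} e_{124} + \frac{2}{3} e_{125} - \frac{2}{15} e_{134} + \frac{24}{5} e_{135} + \frac{211}{10} e_{145} + \frac{14}{5} e_{234} - \frac{21}{10} e_{245} - \frac{28}{5} e_{1234} + \frac{27}{5} e_{2345}
Answer: \frac{9}{5} - \frac{63}{10} e_{3} - \frac{98}{25} e_{5} + \frac{84}{5} e_{15} + \frac{18}{25} e_{23} - \frac{12}{5} e_{24} + \frac{13}{10} e_{25} - \frac{203}{30} e_{34} - \frac{12}{25} e_{35} + \frac{18}{5} e_{45} - \frac{57}{10} e_{123} - \frac{72}{5} e_{124} + \frac{2}{3} e_{125} - \frac{2}{15} e_{134} + \frac{24}{5} e_{135} + \frac{211}{10} e_{145} + \frac{14}{5} e_{234} - \frac{21}{10} e_{245} - \frac{28}{5} e_{1234} + \frac{27}{5} e_{2345}


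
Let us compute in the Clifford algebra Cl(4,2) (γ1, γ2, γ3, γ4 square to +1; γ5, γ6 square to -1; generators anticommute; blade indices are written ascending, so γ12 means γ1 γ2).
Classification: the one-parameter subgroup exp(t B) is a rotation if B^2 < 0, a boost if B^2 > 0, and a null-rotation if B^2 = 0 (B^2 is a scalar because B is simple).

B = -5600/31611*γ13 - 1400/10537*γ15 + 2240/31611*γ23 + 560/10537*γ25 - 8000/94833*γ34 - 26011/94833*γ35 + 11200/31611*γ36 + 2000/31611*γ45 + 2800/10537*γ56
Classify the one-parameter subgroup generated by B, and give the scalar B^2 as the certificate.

B^2 term by term: the squares give (-5600/31611)^2*(γ13)^2 + (-1400/10537)^2*(γ15)^2 + (2240/31611)^2*(γ23)^2 + (560/10537)^2*(γ25)^2 + (-8000/94833)^2*(γ34)^2 + (-26011/94833)^2*(γ35)^2 + (11200/31611)^2*(γ36)^2 + (2000/31611)^2*(γ45)^2 + (2800/10537)^2*(γ56)^2 = 31360000/999255321*(-1) + 1960000/111028369*(+1) + 5017600/999255321*(-1) + 313600/111028369*(+1) + 64000000/8993297889*(-1) + 676572121/8993297889*(+1) + 125440000/999255321*(+1) + 4000000/999255321*(+1) + 7840000/111028369*(-1) = 1/9 (each basis 2-blade squares to minus the product of its generators' squares); cross terms between blades sharing an index anticommute and cancel; the commuting (index-disjoint) pairs give grade-4 terms 2*c*c'*(blade product), which cancel blade by blade — γ1235: 6272000/333085107 - 6272000/333085107 = 0; γ1345: -22400000/999255321 + 22400000/999255321 = 0; γ1356: -31360000/333085107 + 31360000/333085107 = 0; γ2345: 8960000/999255321 - 8960000/999255321 = 0; γ2356: 12544000/333085107 - 12544000/333085107 = 0; γ3456: -44800000/999255321 + 44800000/999255321 = 0 — confirming B is simple. So B^2 = 1/9.
Answer: boost, certificate B^2 = 1/9. No conjugation can change B^2 = 1/9; the sign gives the class.


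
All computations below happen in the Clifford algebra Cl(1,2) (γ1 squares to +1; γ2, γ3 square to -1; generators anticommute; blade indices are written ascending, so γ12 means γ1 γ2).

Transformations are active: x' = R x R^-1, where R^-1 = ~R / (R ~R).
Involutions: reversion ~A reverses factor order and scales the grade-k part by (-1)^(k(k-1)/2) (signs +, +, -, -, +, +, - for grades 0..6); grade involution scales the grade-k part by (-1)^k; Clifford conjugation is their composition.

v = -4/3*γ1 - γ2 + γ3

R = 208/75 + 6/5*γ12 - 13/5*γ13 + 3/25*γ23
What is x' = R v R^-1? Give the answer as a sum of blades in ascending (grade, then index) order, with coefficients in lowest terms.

~R = 208/75 - 6/5*γ12 + 13/5*γ13 - 3/25*γ23, and R ~R = -556/1125, so R^-1 = ~R / (-556/1125).
R v = 23/225*γ1 - 97/75*γ2 - 61/75*γ3 - 39/25*γ123
Answer: 787/834*γ1 - 1249/1390*γ2 + 384/695*γ3


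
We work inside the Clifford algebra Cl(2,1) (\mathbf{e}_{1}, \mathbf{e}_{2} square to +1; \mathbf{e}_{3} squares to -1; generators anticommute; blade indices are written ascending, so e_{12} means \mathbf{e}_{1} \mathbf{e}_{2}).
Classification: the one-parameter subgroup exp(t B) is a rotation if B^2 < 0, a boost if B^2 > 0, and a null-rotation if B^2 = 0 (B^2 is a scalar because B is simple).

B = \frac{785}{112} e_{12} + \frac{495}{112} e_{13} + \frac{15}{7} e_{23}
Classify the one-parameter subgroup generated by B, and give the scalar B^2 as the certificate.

B^2 term by term: the squares give (\frac{785}{112})^2*(e_{12})^2 + (\frac{495}{112})^2*(e_{13})^2 + (\frac{15}{7})^2*(e_{23})^2 = \frac{616225}{12544}*(-1) + \frac{245025}{12544}*(+1) + \frac{225}{49}*(+1) = -25 (each basis 2-blade squares to minus the product of its generators' squares); cross terms between blades sharing an index anticommute and cancel. So B^2 = -25.
Answer: rotation, certificate B^2 = -25. Certificate logic: -25 is a conjugation-invariant scalar, so its sign fixes rotation versus boost versus null-rotation outright.


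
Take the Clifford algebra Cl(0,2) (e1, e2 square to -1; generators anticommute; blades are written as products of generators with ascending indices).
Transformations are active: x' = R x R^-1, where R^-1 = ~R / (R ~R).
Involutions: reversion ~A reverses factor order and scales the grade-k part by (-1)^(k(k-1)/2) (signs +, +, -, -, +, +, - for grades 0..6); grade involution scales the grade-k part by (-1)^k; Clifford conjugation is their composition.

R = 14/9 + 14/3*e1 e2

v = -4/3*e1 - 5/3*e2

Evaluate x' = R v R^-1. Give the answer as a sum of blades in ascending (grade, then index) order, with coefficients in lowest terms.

~R = 14/9 - 14/3*e1 e2, and R ~R = 1960/81, so R^-1 = ~R / (1960/81).
R v = 154/27*e1 - 238/27*e2
Answer: 31/15*e1 + 8/15*e2


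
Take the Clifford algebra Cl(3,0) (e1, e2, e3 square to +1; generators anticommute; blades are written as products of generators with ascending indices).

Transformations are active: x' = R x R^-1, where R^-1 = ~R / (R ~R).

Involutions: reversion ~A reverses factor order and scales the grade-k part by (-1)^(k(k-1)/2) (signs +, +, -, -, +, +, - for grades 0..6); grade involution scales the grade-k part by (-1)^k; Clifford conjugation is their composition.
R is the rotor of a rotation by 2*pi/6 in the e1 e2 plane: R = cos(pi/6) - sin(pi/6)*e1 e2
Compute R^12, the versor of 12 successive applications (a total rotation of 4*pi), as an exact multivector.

The rotor phase is half the rotation angle and phases add under composition, so 12 steps in the e1 e2 plane accumulate phase 12*(pi/6) = 2*pi: R^12 = cos(2*pi) - sin(2*pi)*e1 e2.
cos(2*pi) = 1 and sin(2*pi) = 0, so R^12 = 1. The total rotation 4*pi is 2 full turns, so every vector returns to itself, yet the rotor is +1, back on the identity sheet (an even number of 2*pi turns).
Answer: 1


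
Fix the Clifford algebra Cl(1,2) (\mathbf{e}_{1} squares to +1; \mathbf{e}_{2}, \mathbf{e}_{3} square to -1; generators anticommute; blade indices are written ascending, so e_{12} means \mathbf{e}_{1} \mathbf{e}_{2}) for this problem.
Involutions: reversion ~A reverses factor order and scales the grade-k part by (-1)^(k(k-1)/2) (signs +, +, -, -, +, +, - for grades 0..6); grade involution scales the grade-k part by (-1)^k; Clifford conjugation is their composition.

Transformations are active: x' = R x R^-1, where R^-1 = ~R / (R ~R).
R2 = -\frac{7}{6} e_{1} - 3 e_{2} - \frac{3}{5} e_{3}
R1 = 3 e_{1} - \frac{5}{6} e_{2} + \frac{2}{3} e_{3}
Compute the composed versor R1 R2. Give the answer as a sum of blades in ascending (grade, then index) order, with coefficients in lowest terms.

Distribute over the terms of R1 (each basis-blade product reordered to ascending indices, repeated generators contracted through their squares):
(3 e_{1}) R2 = -\frac{7}{2} - 9 e_{12} - \frac{9}{5} e_{13}
(-\frac{5}{6} e_{2}) R2 = -\frac{5}{2} - \frac{35}{36} e_{12} + \frac{1}{2} e_{23}
(\frac{2}{3} e_{3}) R2 = \frac{2}{5} + \frac{7}{9} e_{13} + 2 e_{23}
Summing the partial products and collecting blades:
Answer: -\frac{28}{5} - \frac{359}{36} e_{12} - \frac{46}{45} e_{13} + \frac{5}{2} e_{23}


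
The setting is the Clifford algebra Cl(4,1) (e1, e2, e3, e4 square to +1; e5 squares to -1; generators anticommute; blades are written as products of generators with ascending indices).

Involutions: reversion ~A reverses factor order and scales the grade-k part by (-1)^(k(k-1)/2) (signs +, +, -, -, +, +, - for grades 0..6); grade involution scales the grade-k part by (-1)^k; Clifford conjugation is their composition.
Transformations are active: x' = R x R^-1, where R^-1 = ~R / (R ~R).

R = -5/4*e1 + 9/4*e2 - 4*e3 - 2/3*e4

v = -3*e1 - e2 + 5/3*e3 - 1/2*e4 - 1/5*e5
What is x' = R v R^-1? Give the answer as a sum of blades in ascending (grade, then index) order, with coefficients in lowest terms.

~R = -5/4*e1 + 9/4*e2 - 4*e3 - 2/3*e4, and R ~R = 1661/72, so R^-1 = ~R / (1661/72).
R v = -29/6 + 8*e1 e2 - 169/12*e1 e3 - 11/8*e1 e4 + 1/4*e1 e5 - 1/4*e2 e3 - 43/24*e2 e4 - 9/20*e2 e5 + 28/9*e3 e4 + 4/5*e3 e5 + 2/15*e4 e5
Answer: 5853/1661*e1 + 95/1661*e2 + 47/4983*e3 + 2589/3322*e4 + 1/5*e5


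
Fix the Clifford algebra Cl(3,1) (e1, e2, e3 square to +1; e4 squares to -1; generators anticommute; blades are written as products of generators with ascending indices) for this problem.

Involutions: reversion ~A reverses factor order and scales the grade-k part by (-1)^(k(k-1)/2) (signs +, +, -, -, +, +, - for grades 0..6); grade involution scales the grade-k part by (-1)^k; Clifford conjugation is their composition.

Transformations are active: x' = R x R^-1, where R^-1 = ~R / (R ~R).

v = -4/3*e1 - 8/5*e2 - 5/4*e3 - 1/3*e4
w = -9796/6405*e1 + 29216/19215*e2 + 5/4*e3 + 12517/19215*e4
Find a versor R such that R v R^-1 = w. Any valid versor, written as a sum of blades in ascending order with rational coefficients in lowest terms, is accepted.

Sketch: the shared square 6947/1200 makes R = v + w = -6112/2135*e1 - 1528/19215*e2 + 6112/19215*e4 the natural versor; its sandwich fixes that direction, negates (v - w)/2, and sends v to w.
Answer: -6112/2135*e1 - 1528/19215*e2 + 6112/19215*e4


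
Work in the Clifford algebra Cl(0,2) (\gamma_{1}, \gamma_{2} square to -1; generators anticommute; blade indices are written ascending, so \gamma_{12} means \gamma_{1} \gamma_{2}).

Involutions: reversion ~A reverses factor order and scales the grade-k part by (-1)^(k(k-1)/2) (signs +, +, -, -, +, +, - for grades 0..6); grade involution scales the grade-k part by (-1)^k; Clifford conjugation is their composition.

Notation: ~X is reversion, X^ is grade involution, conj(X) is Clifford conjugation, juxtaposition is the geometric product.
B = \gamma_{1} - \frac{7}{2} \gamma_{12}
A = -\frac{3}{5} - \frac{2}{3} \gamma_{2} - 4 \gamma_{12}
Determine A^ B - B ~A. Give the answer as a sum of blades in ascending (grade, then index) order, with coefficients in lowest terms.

first term: -14 - \frac{44}{15} \gamma_{1} - 4 \gamma_{2} + \frac{43}{30} \gamma_{12}
second term: 14 - \frac{44}{15} \gamma_{1} - 4 \gamma_{2} + \frac{43}{30} \gamma_{12}
Answer: -28


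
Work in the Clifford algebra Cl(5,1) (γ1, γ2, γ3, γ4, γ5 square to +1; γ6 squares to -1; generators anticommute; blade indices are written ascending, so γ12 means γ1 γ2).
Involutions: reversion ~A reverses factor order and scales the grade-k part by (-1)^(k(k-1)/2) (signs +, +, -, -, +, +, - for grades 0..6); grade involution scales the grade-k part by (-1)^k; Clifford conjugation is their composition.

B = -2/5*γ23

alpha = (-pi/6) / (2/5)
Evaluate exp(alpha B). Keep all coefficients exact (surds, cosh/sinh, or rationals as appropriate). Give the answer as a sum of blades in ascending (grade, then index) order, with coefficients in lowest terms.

B^2 = (-2/5)^2*(γ23)^2 = 4/25*(-1) = -4/25 (a basis 2-blade squares to minus the product of its generators' squares).
B^2 = -4/25 — a negative square means the series sums to a rotation: l = 2/5, alpha*l = -pi/6, so exp(alpha B) = cos(-pi/6) + (sin(-pi/6)/(2/5))*B = sqrt(3)/2 + (-5/4)*B.
Answer: sqrt(3)/2 + 1/2*γ23


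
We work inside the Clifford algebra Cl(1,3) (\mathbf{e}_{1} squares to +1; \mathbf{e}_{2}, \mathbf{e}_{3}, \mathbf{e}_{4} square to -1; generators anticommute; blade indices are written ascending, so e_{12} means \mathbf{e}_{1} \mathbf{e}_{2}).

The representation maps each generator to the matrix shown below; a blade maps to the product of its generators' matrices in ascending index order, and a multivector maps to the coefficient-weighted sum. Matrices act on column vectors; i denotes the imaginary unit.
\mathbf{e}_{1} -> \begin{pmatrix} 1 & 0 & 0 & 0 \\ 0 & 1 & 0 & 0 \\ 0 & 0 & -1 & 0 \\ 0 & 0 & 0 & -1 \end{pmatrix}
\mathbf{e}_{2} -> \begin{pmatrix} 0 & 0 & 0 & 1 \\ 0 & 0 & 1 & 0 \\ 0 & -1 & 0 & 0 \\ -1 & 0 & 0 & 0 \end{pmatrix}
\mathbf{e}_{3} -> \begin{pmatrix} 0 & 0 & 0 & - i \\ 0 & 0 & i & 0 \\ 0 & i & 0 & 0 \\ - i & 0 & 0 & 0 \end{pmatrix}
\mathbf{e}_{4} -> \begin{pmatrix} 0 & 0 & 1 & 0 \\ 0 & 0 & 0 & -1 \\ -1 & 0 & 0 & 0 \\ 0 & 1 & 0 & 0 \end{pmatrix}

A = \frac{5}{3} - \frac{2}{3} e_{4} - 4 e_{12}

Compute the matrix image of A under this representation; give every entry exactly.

Bivector images (products of the table entries): rho(e_{12}) = rho(\mathbf{e}_{1})rho(\mathbf{e}_{2}) = \begin{pmatrix} 0 & 0 & 0 & 1 \\ 0 & 0 & 1 & 0 \\ 0 & 1 & 0 & 0 \\ 1 & 0 & 0 & 0 \end{pmatrix}.
M = (\frac{5}{3})*1 + (-\frac{2}{3})*rho(e_{4}) + (-4)*rho(e_{12}), summed entrywise (1 is the identity matrix):
Answer: \begin{pmatrix} \frac{5}{3} & 0 & - \frac{2}{3} & -4 \\ 0 & \frac{5}{3} & -4 & \frac{2}{3} \\ \frac{2}{3} & -4 & \frac{5}{3} & 0 \\ -4 & - \frac{2}{3} & 0 & \frac{5}{3} \end{pmatrix}
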